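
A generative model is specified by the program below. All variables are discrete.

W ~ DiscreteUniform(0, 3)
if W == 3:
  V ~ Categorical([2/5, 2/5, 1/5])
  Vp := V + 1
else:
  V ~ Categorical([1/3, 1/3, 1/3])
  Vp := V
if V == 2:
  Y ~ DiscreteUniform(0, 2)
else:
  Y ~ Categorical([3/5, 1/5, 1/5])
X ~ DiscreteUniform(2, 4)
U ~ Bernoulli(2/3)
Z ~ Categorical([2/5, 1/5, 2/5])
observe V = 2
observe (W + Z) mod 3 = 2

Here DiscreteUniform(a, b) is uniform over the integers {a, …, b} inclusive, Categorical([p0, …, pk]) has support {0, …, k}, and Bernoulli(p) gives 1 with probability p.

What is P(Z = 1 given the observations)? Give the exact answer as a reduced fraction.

P(Z = 1 | obs) = 5/31

Enumerate traces; 72 have nonzero weight after conditioning:
  (W=0, V=2, Y=0, X=2, U=0, Z=2) weight 1/810
  (W=0, V=2, Y=0, X=2, U=1, Z=2) weight 1/405
  (W=0, V=2, Y=0, X=3, U=0, Z=2) weight 1/810
  (W=0, V=2, Y=0, X=3, U=1, Z=2) weight 1/405
  (W=0, V=2, Y=0, X=4, U=0, Z=2) weight 1/810
  (W=0, V=2, Y=0, X=4, U=1, Z=2) weight 1/405
  (W=0, V=2, Y=1, X=2, U=0, Z=2) weight 1/810
  (W=0, V=2, Y=1, X=2, U=1, Z=2) weight 1/405
  (W=1, V=2, Y=0, X=2, U=0, Z=1) weight 1/1620
  (W=2, V=2, Y=0, X=2, U=0, Z=0) weight 1/810
  … 62 more
Group by Z:
  weight(Z=0) = 1/30
  weight(Z=1) = 1/60
  weight(Z=2) = 4/75
Total weight = 1/30 + 1/60 + 4/75 = 31/300
P(Z=0 | obs) = 1/30 / 31/300 = 10/31
P(Z=1 | obs) = 1/60 / 31/300 = 5/31
P(Z=2 | obs) = 4/75 / 31/300 = 16/31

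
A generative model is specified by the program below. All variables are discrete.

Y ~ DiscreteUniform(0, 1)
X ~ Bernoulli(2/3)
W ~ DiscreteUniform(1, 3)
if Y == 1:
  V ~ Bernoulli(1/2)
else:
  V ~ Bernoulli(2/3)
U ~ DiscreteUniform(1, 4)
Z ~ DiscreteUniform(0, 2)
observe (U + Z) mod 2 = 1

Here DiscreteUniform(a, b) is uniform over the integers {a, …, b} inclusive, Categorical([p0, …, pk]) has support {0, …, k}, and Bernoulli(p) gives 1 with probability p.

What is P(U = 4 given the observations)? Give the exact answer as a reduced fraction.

Enumerate traces; 144 have nonzero weight after conditioning:
  (Y=0, X=0, W=1, V=0, U=1, Z=0) weight 1/648
  (Y=0, X=0, W=1, V=0, U=1, Z=2) weight 1/648
  (Y=0, X=0, W=1, V=0, U=2, Z=1) weight 1/648
  (Y=0, X=0, W=1, V=0, U=3, Z=0) weight 1/648
  (Y=0, X=0, W=1, V=0, U=3, Z=2) weight 1/648
  (Y=0, X=0, W=1, V=0, U=4, Z=1) weight 1/648
  (Y=0, X=0, W=1, V=1, U=1, Z=0) weight 1/324
  (Y=0, X=0, W=1, V=1, U=1, Z=2) weight 1/324
  … 136 more
Group by U:
  weight(U=1) = 1/6
  weight(U=2) = 1/12
  weight(U=3) = 1/6
  weight(U=4) = 1/12
Total weight = 1/6 + 1/12 + 1/6 + 1/12 = 1/2
P(U=1 | obs) = 1/6 / 1/2 = 1/3
P(U=2 | obs) = 1/12 / 1/2 = 1/6
P(U=3 | obs) = 1/6 / 1/2 = 1/3
P(U=4 | obs) = 1/12 / 1/2 = 1/6

P(U = 4 | obs) = 1/6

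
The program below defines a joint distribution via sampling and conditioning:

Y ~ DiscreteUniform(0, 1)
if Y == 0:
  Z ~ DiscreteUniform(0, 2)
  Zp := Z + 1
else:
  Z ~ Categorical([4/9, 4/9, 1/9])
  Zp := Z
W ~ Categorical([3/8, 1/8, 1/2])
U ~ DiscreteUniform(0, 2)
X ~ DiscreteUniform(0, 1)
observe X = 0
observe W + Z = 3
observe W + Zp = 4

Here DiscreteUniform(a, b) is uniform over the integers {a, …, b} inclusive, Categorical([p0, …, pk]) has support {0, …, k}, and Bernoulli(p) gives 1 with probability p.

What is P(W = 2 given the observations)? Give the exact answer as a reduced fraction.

Enumerate traces; 6 have nonzero weight after conditioning:
  (Y=0, Z=1, W=2, U=0, X=0) weight 1/72
  (Y=0, Z=1, W=2, U=1, X=0) weight 1/72
  (Y=0, Z=1, W=2, U=2, X=0) weight 1/72
  (Y=0, Z=2, W=1, U=0, X=0) weight 1/288
  (Y=0, Z=2, W=1, U=1, X=0) weight 1/288
  (Y=0, Z=2, W=1, U=2, X=0) weight 1/288
Group by W:
  weight(W=1) = 1/96
  weight(W=2) = 1/24
Total weight = 1/96 + 1/24 = 5/96
P(W=1 | obs) = 1/96 / 5/96 = 1/5
P(W=2 | obs) = 1/24 / 5/96 = 4/5

P(W = 2 | obs) = 4/5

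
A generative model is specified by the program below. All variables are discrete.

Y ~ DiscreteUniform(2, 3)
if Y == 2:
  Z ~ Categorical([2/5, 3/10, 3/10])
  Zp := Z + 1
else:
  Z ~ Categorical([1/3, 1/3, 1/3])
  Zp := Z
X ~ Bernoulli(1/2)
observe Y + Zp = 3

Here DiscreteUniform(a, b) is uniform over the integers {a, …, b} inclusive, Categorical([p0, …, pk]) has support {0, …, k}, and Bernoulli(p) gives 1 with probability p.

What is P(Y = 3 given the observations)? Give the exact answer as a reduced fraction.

P(Y = 3 | obs) = 5/11

Enumerate traces; 4 have nonzero weight after conditioning:
  (Y=2, Z=0, X=0) weight 1/10
  (Y=2, Z=0, X=1) weight 1/10
  (Y=3, Z=0, X=0) weight 1/12
  (Y=3, Z=0, X=1) weight 1/12
Group by Y:
  weight(Y=2) = 1/5
  weight(Y=3) = 1/6
Total weight = 1/5 + 1/6 = 11/30
P(Y=2 | obs) = 1/5 / 11/30 = 6/11
P(Y=3 | obs) = 1/6 / 11/30 = 5/11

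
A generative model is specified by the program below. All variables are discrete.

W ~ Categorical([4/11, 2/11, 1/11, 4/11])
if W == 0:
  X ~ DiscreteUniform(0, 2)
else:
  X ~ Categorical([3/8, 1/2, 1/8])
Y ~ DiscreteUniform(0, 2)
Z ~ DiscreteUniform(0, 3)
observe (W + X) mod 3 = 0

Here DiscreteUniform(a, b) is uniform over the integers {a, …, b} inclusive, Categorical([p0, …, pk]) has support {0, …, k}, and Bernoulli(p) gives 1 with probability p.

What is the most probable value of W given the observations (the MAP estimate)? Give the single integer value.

Enumerate traces; 48 have nonzero weight after conditioning:
  (W=0, X=0, Y=0, Z=0) weight 1/99
  (W=0, X=0, Y=0, Z=1) weight 1/99
  (W=0, X=0, Y=0, Z=2) weight 1/99
  (W=0, X=0, Y=0, Z=3) weight 1/99
  (W=0, X=0, Y=1, Z=0) weight 1/99
  (W=0, X=0, Y=1, Z=1) weight 1/99
  (W=0, X=0, Y=1, Z=2) weight 1/99
  (W=0, X=0, Y=1, Z=3) weight 1/99
  (W=1, X=2, Y=0, Z=0) weight 1/528
  (W=2, X=1, Y=0, Z=0) weight 1/264
  … 38 more
Group by W:
  weight(W=0) = 4/33
  weight(W=1) = 1/44
  weight(W=2) = 1/22
  weight(W=3) = 3/22
Total weight = 4/33 + 1/44 + 1/22 + 3/22 = 43/132
P(W=0 | obs) = 4/33 / 43/132 = 16/43
P(W=1 | obs) = 1/44 / 43/132 = 3/43
P(W=2 | obs) = 1/22 / 43/132 = 6/43
P(W=3 | obs) = 3/22 / 43/132 = 18/43
argmax = 3

argmax_v P(W = v | obs) = 3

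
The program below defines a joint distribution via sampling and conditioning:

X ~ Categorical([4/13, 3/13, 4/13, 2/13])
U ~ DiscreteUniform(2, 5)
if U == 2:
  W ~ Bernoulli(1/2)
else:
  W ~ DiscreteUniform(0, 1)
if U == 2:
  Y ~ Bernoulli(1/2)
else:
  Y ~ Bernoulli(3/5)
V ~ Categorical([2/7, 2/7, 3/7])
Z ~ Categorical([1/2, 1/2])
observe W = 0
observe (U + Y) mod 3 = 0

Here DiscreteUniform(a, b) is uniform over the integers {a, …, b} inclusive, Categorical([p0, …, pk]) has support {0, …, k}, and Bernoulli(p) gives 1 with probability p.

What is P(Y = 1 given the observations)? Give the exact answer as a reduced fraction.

P(Y = 1 | obs) = 11/15

Enumerate traces; 72 have nonzero weight after conditioning:
  (X=0, U=2, W=0, Y=1, V=0, Z=0) weight 1/364
  (X=0, U=2, W=0, Y=1, V=0, Z=1) weight 1/364
  (X=0, U=2, W=0, Y=1, V=1, Z=0) weight 1/364
  (X=0, U=2, W=0, Y=1, V=1, Z=1) weight 1/364
  (X=0, U=2, W=0, Y=1, V=2, Z=0) weight 3/728
  (X=0, U=2, W=0, Y=1, V=2, Z=1) weight 3/728
  (X=0, U=3, W=0, Y=0, V=0, Z=0) weight 1/455
  (X=0, U=3, W=0, Y=0, V=0, Z=1) weight 1/455
  … 64 more
Group by Y:
  weight(Y=0) = 1/20
  weight(Y=1) = 11/80
Total weight = 1/20 + 11/80 = 3/16
P(Y=0 | obs) = 1/20 / 3/16 = 4/15
P(Y=1 | obs) = 11/80 / 3/16 = 11/15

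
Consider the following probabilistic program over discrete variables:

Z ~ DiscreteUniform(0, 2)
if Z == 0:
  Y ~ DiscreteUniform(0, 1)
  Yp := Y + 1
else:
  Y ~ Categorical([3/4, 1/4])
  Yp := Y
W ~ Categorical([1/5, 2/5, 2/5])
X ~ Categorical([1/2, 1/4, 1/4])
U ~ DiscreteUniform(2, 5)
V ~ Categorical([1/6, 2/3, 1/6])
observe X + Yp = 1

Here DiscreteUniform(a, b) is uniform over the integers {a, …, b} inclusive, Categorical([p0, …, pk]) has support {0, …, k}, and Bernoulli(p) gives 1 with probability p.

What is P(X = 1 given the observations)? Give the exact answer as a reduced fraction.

Enumerate traces; 180 have nonzero weight after conditioning:
  (Z=0, Y=0, W=0, X=0, U=2, V=0) weight 1/1440
  (Z=0, Y=0, W=0, X=0, U=2, V=1) weight 1/360
  (Z=0, Y=0, W=0, X=0, U=2, V=2) weight 1/1440
  (Z=0, Y=0, W=0, X=0, U=3, V=0) weight 1/1440
  (Z=0, Y=0, W=0, X=0, U=3, V=1) weight 1/360
  (Z=0, Y=0, W=0, X=0, U=3, V=2) weight 1/1440
  (Z=0, Y=0, W=0, X=0, U=4, V=0) weight 1/1440
  (Z=0, Y=0, W=0, X=0, U=4, V=1) weight 1/360
  (Z=1, Y=0, W=0, X=1, U=2, V=0) weight 1/1920
  … 171 more
Group by X:
  weight(X=0) = 1/6
  weight(X=1) = 1/8
Total weight = 1/6 + 1/8 = 7/24
P(X=0 | obs) = 1/6 / 7/24 = 4/7
P(X=1 | obs) = 1/8 / 7/24 = 3/7

P(X = 1 | obs) = 3/7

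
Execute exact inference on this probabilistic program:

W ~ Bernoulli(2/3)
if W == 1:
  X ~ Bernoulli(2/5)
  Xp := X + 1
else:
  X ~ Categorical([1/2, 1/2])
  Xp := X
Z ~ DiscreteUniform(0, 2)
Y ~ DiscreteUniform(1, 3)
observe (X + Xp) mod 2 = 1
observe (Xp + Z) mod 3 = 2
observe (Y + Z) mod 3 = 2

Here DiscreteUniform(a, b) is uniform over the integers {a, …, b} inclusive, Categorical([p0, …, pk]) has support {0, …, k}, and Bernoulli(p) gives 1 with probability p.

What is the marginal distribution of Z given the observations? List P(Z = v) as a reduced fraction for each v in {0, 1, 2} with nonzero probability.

Enumerate traces; 2 have nonzero weight after conditioning:
  (W=1, X=0, Z=1, Y=1) weight 2/45
  (W=1, X=1, Z=0, Y=2) weight 4/135
Group by Z:
  weight(Z=0) = 4/135
  weight(Z=1) = 2/45
Total weight = 4/135 + 2/45 = 2/27
P(Z=0 | obs) = 4/135 / 2/27 = 2/5
P(Z=1 | obs) = 2/45 / 2/27 = 3/5

P(Z=0) = 2/5, P(Z=1) = 3/5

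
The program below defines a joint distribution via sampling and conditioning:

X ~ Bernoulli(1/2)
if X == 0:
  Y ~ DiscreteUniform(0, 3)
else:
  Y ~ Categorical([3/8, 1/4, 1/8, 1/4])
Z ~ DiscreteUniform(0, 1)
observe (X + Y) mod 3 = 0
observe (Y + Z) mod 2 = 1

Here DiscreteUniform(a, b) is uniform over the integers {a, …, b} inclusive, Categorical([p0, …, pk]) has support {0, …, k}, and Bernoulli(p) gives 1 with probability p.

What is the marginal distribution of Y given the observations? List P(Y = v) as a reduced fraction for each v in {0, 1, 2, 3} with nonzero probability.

P(Y=0) = 2/5, P(Y=2) = 1/5, P(Y=3) = 2/5

Enumerate traces; 3 have nonzero weight after conditioning:
  (X=0, Y=0, Z=1) weight 1/16
  (X=0, Y=3, Z=0) weight 1/16
  (X=1, Y=2, Z=1) weight 1/32
Group by Y:
  weight(Y=0) = 1/16
  weight(Y=2) = 1/32
  weight(Y=3) = 1/16
Total weight = 1/16 + 1/32 + 1/16 = 5/32
P(Y=0 | obs) = 1/16 / 5/32 = 2/5
P(Y=2 | obs) = 1/32 / 5/32 = 1/5
P(Y=3 | obs) = 1/16 / 5/32 = 2/5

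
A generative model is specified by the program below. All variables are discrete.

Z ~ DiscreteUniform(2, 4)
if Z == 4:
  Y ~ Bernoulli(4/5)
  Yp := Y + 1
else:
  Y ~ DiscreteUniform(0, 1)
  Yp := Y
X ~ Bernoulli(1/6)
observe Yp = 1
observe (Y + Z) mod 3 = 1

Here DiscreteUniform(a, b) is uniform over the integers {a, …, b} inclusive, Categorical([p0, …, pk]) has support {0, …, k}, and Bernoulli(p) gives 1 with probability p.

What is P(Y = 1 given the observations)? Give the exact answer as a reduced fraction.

Enumerate traces; 4 have nonzero weight after conditioning:
  (Z=3, Y=1, X=0) weight 5/36
  (Z=3, Y=1, X=1) weight 1/36
  (Z=4, Y=0, X=0) weight 1/18
  (Z=4, Y=0, X=1) weight 1/90
Group by Y:
  weight(Y=0) = 1/15
  weight(Y=1) = 1/6
Total weight = 1/15 + 1/6 = 7/30
P(Y=0 | obs) = 1/15 / 7/30 = 2/7
P(Y=1 | obs) = 1/6 / 7/30 = 5/7

P(Y = 1 | obs) = 5/7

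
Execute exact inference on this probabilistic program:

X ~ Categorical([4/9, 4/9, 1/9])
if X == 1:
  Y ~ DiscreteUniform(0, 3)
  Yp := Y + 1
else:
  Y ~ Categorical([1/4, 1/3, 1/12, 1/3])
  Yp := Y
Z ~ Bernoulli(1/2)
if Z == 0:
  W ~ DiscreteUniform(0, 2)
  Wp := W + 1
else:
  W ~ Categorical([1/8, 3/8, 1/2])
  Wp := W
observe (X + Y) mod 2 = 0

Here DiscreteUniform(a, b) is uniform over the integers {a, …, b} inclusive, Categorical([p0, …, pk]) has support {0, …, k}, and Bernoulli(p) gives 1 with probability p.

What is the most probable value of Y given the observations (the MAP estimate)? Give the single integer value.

argmax_v P(Y = v | obs) = 0

Enumerate traces; 36 have nonzero weight after conditioning:
  (X=0, Y=0, Z=0, W=0) weight 1/54
  (X=0, Y=0, Z=0, W=1) weight 1/54
  (X=0, Y=0, Z=0, W=2) weight 1/54
  (X=0, Y=0, Z=1, W=0) weight 1/144
  (X=0, Y=0, Z=1, W=1) weight 1/48
  (X=0, Y=0, Z=1, W=2) weight 1/36
  (X=0, Y=2, Z=0, W=0) weight 1/162
  (X=0, Y=2, Z=0, W=1) weight 1/162
  (X=1, Y=1, Z=0, W=0) weight 1/54
  (X=1, Y=3, Z=0, W=0) weight 1/54
  … 26 more
Group by Y:
  weight(Y=0) = 5/36
  weight(Y=1) = 1/9
  weight(Y=2) = 5/108
  weight(Y=3) = 1/9
Total weight = 5/36 + 1/9 + 5/108 + 1/9 = 11/27
P(Y=0 | obs) = 5/36 / 11/27 = 15/44
P(Y=1 | obs) = 1/9 / 11/27 = 3/11
P(Y=2 | obs) = 5/108 / 11/27 = 5/44
P(Y=3 | obs) = 1/9 / 11/27 = 3/11
argmax = 0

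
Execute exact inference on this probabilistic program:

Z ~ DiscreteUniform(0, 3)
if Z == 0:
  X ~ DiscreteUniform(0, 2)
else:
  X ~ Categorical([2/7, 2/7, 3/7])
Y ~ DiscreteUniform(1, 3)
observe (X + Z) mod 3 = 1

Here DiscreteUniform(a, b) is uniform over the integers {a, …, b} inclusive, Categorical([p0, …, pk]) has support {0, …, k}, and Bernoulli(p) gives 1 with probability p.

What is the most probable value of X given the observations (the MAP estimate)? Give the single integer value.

argmax_v P(X = v | obs) = 1

Enumerate traces; 12 have nonzero weight after conditioning:
  (Z=0, X=1, Y=1) weight 1/36
  (Z=0, X=1, Y=2) weight 1/36
  (Z=0, X=1, Y=3) weight 1/36
  (Z=1, X=0, Y=1) weight 1/42
  (Z=1, X=0, Y=2) weight 1/42
  (Z=1, X=0, Y=3) weight 1/42
  (Z=2, X=2, Y=1) weight 1/28
  (Z=2, X=2, Y=2) weight 1/28
  … 4 more
Group by X:
  weight(X=0) = 1/14
  weight(X=1) = 13/84
  weight(X=2) = 3/28
Total weight = 1/14 + 13/84 + 3/28 = 1/3
P(X=0 | obs) = 1/14 / 1/3 = 3/14
P(X=1 | obs) = 13/84 / 1/3 = 13/28
P(X=2 | obs) = 3/28 / 1/3 = 9/28
argmax = 1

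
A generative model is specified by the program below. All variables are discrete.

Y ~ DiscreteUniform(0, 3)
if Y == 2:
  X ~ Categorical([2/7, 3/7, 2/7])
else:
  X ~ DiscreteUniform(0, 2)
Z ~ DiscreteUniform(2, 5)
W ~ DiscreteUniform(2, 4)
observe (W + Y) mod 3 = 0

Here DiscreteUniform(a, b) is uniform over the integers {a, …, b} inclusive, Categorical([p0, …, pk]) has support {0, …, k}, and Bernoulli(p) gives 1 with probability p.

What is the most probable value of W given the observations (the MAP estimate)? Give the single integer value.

Enumerate traces; 48 have nonzero weight after conditioning:
  (Y=0, X=0, Z=2, W=3) weight 1/144
  (Y=0, X=0, Z=3, W=3) weight 1/144
  (Y=0, X=0, Z=4, W=3) weight 1/144
  (Y=0, X=0, Z=5, W=3) weight 1/144
  (Y=0, X=1, Z=2, W=3) weight 1/144
  (Y=0, X=1, Z=3, W=3) weight 1/144
  (Y=0, X=1, Z=4, W=3) weight 1/144
  (Y=0, X=1, Z=5, W=3) weight 1/144
  (Y=1, X=0, Z=2, W=2) weight 1/144
  (Y=2, X=0, Z=2, W=4) weight 1/168
  … 38 more
Group by W:
  weight(W=2) = 1/12
  weight(W=3) = 1/6
  weight(W=4) = 1/12
Total weight = 1/12 + 1/6 + 1/12 = 1/3
P(W=2 | obs) = 1/12 / 1/3 = 1/4
P(W=3 | obs) = 1/6 / 1/3 = 1/2
P(W=4 | obs) = 1/12 / 1/3 = 1/4
argmax = 3

argmax_v P(W = v | obs) = 3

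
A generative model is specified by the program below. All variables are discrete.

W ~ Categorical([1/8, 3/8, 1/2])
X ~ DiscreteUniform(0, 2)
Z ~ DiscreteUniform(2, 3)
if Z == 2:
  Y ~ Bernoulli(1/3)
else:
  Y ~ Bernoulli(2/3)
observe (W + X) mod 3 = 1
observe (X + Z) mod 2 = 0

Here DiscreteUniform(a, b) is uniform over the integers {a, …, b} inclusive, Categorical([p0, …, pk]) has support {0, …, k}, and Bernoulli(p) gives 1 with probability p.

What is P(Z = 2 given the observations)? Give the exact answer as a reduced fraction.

P(Z = 2 | obs) = 7/8

Enumerate traces; 6 have nonzero weight after conditioning:
  (W=0, X=1, Z=3, Y=0) weight 1/144
  (W=0, X=1, Z=3, Y=1) weight 1/72
  (W=1, X=0, Z=2, Y=0) weight 1/24
  (W=1, X=0, Z=2, Y=1) weight 1/48
  (W=2, X=2, Z=2, Y=0) weight 1/18
  (W=2, X=2, Z=2, Y=1) weight 1/36
Group by Z:
  weight(Z=2) = 7/48
  weight(Z=3) = 1/48
Total weight = 7/48 + 1/48 = 1/6
P(Z=2 | obs) = 7/48 / 1/6 = 7/8
P(Z=3 | obs) = 1/48 / 1/6 = 1/8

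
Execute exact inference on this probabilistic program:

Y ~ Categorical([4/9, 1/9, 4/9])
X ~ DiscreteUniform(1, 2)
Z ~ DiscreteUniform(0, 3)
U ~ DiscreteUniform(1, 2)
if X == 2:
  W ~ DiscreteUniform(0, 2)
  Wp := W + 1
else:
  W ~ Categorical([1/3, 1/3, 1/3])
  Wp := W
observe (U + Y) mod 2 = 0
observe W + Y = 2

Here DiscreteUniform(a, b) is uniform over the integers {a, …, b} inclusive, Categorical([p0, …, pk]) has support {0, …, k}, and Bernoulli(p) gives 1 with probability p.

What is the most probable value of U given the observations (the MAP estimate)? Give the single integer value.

argmax_v P(U = v | obs) = 2

Enumerate traces; 24 have nonzero weight after conditioning:
  (Y=0, X=1, Z=0, U=2, W=2) weight 1/108
  (Y=0, X=1, Z=1, U=2, W=2) weight 1/108
  (Y=0, X=1, Z=2, U=2, W=2) weight 1/108
  (Y=0, X=1, Z=3, U=2, W=2) weight 1/108
  (Y=0, X=2, Z=0, U=2, W=2) weight 1/108
  (Y=0, X=2, Z=1, U=2, W=2) weight 1/108
  (Y=0, X=2, Z=2, U=2, W=2) weight 1/108
  (Y=0, X=2, Z=3, U=2, W=2) weight 1/108
  (Y=1, X=1, Z=0, U=1, W=1) weight 1/432
  … 15 more
Group by U:
  weight(U=1) = 1/54
  weight(U=2) = 4/27
Total weight = 1/54 + 4/27 = 1/6
P(U=1 | obs) = 1/54 / 1/6 = 1/9
P(U=2 | obs) = 4/27 / 1/6 = 8/9
argmax = 2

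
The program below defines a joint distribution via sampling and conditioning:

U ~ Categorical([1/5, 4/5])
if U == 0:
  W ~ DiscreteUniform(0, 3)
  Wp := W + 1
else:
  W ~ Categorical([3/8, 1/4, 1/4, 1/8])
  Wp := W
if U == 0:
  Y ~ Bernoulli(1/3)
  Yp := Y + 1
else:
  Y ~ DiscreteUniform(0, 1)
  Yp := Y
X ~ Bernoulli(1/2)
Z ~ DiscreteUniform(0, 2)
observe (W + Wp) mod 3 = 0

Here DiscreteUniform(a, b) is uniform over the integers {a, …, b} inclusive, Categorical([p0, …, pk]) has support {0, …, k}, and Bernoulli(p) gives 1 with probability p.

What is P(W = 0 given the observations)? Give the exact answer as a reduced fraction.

P(W = 0 | obs) = 2/3

Enumerate traces; 36 have nonzero weight after conditioning:
  (U=0, W=1, Y=0, X=0, Z=0) weight 1/180
  (U=0, W=1, Y=0, X=0, Z=1) weight 1/180
  (U=0, W=1, Y=0, X=0, Z=2) weight 1/180
  (U=0, W=1, Y=0, X=1, Z=0) weight 1/180
  (U=0, W=1, Y=0, X=1, Z=1) weight 1/180
  (U=0, W=1, Y=0, X=1, Z=2) weight 1/180
  (U=0, W=1, Y=1, X=0, Z=0) weight 1/360
  (U=0, W=1, Y=1, X=0, Z=1) weight 1/360
  (U=1, W=0, Y=0, X=0, Z=0) weight 1/40
  (U=1, W=3, Y=0, X=0, Z=0) weight 1/120
  … 26 more
Group by W:
  weight(W=0) = 3/10
  weight(W=1) = 1/20
  weight(W=3) = 1/10
Total weight = 3/10 + 1/20 + 1/10 = 9/20
P(W=0 | obs) = 3/10 / 9/20 = 2/3
P(W=1 | obs) = 1/20 / 9/20 = 1/9
P(W=3 | obs) = 1/10 / 9/20 = 2/9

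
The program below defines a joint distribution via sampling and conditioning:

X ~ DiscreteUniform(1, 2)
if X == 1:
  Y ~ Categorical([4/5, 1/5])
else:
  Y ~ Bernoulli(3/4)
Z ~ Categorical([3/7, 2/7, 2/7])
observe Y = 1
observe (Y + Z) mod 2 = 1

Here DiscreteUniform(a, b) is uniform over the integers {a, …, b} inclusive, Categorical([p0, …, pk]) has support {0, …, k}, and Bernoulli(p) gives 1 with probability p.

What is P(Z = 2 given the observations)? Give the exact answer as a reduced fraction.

Enumerate traces; 4 have nonzero weight after conditioning:
  (X=1, Y=1, Z=0) weight 3/70
  (X=1, Y=1, Z=2) weight 1/35
  (X=2, Y=1, Z=0) weight 9/56
  (X=2, Y=1, Z=2) weight 3/28
Group by Z:
  weight(Z=0) = 57/280
  weight(Z=2) = 19/140
Total weight = 57/280 + 19/140 = 19/56
P(Z=0 | obs) = 57/280 / 19/56 = 3/5
P(Z=2 | obs) = 19/140 / 19/56 = 2/5

P(Z = 2 | obs) = 2/5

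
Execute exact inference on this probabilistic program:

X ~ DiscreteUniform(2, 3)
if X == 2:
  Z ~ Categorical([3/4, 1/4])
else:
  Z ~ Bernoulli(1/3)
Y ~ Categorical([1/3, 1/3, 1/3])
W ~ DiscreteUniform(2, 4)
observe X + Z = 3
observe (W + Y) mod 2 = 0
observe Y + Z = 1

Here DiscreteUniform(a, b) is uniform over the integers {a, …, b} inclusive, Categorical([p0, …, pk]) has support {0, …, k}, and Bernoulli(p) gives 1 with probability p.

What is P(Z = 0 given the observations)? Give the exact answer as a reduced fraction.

Enumerate traces; 3 have nonzero weight after conditioning:
  (X=2, Z=1, Y=0, W=2) weight 1/72
  (X=2, Z=1, Y=0, W=4) weight 1/72
  (X=3, Z=0, Y=1, W=3) weight 1/27
Group by Z:
  weight(Z=0) = 1/27
  weight(Z=1) = 1/36
Total weight = 1/27 + 1/36 = 7/108
P(Z=0 | obs) = 1/27 / 7/108 = 4/7
P(Z=1 | obs) = 1/36 / 7/108 = 3/7

P(Z = 0 | obs) = 4/7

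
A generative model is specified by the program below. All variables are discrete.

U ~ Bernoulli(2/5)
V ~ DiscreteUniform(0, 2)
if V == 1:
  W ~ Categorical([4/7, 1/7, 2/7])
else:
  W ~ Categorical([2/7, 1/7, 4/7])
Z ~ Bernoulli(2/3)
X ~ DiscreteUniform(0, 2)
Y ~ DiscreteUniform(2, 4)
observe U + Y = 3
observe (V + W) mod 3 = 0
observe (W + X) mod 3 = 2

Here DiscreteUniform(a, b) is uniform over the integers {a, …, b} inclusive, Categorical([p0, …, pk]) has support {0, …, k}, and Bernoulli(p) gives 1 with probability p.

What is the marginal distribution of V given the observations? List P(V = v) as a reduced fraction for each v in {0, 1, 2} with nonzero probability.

P(V=0) = 2/5, P(V=1) = 2/5, P(V=2) = 1/5

Enumerate traces; 12 have nonzero weight after conditioning:
  (U=0, V=0, W=0, Z=0, X=2, Y=3) weight 2/945
  (U=0, V=0, W=0, Z=1, X=2, Y=3) weight 4/945
  (U=0, V=1, W=2, Z=0, X=0, Y=3) weight 2/945
  (U=0, V=1, W=2, Z=1, X=0, Y=3) weight 4/945
  (U=0, V=2, W=1, Z=0, X=1, Y=3) weight 1/945
  (U=0, V=2, W=1, Z=1, X=1, Y=3) weight 2/945
  (U=1, V=0, W=0, Z=0, X=2, Y=2) weight 4/2835
  (U=1, V=0, W=0, Z=1, X=2, Y=2) weight 8/2835
  … 4 more
Group by V:
  weight(V=0) = 2/189
  weight(V=1) = 2/189
  weight(V=2) = 1/189
Total weight = 2/189 + 2/189 + 1/189 = 5/189
P(V=0 | obs) = 2/189 / 5/189 = 2/5
P(V=1 | obs) = 2/189 / 5/189 = 2/5
P(V=2 | obs) = 1/189 / 5/189 = 1/5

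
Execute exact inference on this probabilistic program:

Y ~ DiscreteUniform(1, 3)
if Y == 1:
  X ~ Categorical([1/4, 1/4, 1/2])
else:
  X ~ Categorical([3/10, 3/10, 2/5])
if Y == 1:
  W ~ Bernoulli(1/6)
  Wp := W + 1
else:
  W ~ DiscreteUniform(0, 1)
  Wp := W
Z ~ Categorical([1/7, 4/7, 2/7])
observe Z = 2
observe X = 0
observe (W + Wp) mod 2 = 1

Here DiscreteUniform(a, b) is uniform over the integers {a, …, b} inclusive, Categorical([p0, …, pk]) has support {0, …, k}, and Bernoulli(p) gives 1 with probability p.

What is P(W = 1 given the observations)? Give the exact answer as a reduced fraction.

Enumerate traces; 2 have nonzero weight after conditioning:
  (Y=1, X=0, W=0, Z=2) weight 5/252
  (Y=1, X=0, W=1, Z=2) weight 1/252
Group by W:
  weight(W=0) = 5/252
  weight(W=1) = 1/252
Total weight = 5/252 + 1/252 = 1/42
P(W=0 | obs) = 5/252 / 1/42 = 5/6
P(W=1 | obs) = 1/252 / 1/42 = 1/6

P(W = 1 | obs) = 1/6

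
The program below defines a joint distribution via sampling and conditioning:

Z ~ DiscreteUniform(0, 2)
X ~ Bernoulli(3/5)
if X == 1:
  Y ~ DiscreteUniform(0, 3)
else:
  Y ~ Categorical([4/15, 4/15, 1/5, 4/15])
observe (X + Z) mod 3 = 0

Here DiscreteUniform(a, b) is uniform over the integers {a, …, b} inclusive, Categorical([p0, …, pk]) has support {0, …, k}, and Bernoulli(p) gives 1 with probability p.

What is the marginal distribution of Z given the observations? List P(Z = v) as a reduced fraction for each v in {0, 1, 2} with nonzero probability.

P(Z=0) = 2/5, P(Z=2) = 3/5

Enumerate traces; 8 have nonzero weight after conditioning:
  (Z=0, X=0, Y=0) weight 8/225
  (Z=0, X=0, Y=1) weight 8/225
  (Z=0, X=0, Y=2) weight 2/75
  (Z=0, X=0, Y=3) weight 8/225
  (Z=2, X=1, Y=0) weight 1/20
  (Z=2, X=1, Y=1) weight 1/20
  (Z=2, X=1, Y=2) weight 1/20
  (Z=2, X=1, Y=3) weight 1/20
Group by Z:
  weight(Z=0) = 2/15
  weight(Z=2) = 1/5
Total weight = 2/15 + 1/5 = 1/3
P(Z=0 | obs) = 2/15 / 1/3 = 2/5
P(Z=2 | obs) = 1/5 / 1/3 = 3/5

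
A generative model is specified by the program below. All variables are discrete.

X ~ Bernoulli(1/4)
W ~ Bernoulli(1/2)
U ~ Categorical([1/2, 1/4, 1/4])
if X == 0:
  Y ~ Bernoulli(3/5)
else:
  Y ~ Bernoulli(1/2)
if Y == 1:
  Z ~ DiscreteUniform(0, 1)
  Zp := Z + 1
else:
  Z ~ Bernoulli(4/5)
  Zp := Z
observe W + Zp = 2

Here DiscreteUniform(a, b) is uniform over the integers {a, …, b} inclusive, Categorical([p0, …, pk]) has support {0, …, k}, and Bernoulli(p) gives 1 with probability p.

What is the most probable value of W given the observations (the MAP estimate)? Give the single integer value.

Enumerate traces; 18 have nonzero weight after conditioning:
  (X=0, W=0, U=0, Y=1, Z=1) weight 9/160
  (X=0, W=0, U=1, Y=1, Z=1) weight 9/320
  (X=0, W=0, U=2, Y=1, Z=1) weight 9/320
  (X=0, W=1, U=0, Y=0, Z=1) weight 3/50
  (X=0, W=1, U=0, Y=1, Z=0) weight 9/160
  (X=0, W=1, U=1, Y=0, Z=1) weight 3/100
  (X=0, W=1, U=1, Y=1, Z=0) weight 9/320
  (X=0, W=1, U=2, Y=0, Z=1) weight 3/100
  … 10 more
Group by W:
  weight(W=0) = 23/160
  weight(W=1) = 251/800
Total weight = 23/160 + 251/800 = 183/400
P(W=0 | obs) = 23/160 / 183/400 = 115/366
P(W=1 | obs) = 251/800 / 183/400 = 251/366
argmax = 1

argmax_v P(W = v | obs) = 1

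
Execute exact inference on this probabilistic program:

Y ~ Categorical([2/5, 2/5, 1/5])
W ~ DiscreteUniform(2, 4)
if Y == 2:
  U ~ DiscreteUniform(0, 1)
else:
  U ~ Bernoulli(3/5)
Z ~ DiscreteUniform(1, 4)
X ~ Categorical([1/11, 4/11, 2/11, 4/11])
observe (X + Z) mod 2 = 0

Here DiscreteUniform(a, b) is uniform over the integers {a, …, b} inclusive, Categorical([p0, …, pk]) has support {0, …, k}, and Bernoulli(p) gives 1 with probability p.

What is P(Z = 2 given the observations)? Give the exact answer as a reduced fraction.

Enumerate traces; 144 have nonzero weight after conditioning:
  (Y=0, W=2, U=0, Z=1, X=1) weight 4/825
  (Y=0, W=2, U=0, Z=1, X=3) weight 4/825
  (Y=0, W=2, U=0, Z=2, X=0) weight 1/825
  (Y=0, W=2, U=0, Z=2, X=2) weight 2/825
  (Y=0, W=2, U=0, Z=3, X=1) weight 4/825
  (Y=0, W=2, U=0, Z=3, X=3) weight 4/825
  (Y=0, W=2, U=0, Z=4, X=0) weight 1/825
  (Y=0, W=2, U=0, Z=4, X=2) weight 2/825
  … 136 more
Group by Z:
  weight(Z=1) = 2/11
  weight(Z=2) = 3/44
  weight(Z=3) = 2/11
  weight(Z=4) = 3/44
Total weight = 2/11 + 3/44 + 2/11 + 3/44 = 1/2
P(Z=1 | obs) = 2/11 / 1/2 = 4/11
P(Z=2 | obs) = 3/44 / 1/2 = 3/22
P(Z=3 | obs) = 2/11 / 1/2 = 4/11
P(Z=4 | obs) = 3/44 / 1/2 = 3/22

P(Z = 2 | obs) = 3/22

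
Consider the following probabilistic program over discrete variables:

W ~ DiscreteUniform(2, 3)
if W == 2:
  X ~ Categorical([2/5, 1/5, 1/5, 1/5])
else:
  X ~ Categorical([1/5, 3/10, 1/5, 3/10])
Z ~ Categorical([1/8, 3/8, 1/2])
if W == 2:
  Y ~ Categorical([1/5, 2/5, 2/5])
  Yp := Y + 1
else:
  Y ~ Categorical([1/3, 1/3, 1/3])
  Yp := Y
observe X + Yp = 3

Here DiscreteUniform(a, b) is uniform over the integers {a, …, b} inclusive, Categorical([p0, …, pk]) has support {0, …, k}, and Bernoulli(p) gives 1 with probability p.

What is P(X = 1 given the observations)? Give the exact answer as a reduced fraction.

Enumerate traces; 18 have nonzero weight after conditioning:
  (W=2, X=0, Z=0, Y=2) weight 1/100
  (W=2, X=0, Z=1, Y=2) weight 3/100
  (W=2, X=0, Z=2, Y=2) weight 1/25
  (W=2, X=1, Z=0, Y=1) weight 1/200
  (W=2, X=1, Z=1, Y=1) weight 3/200
  (W=2, X=1, Z=2, Y=1) weight 1/50
  (W=2, X=2, Z=0, Y=0) weight 1/400
  (W=2, X=2, Z=1, Y=0) weight 3/400
  (W=3, X=3, Z=0, Y=0) weight 1/160
  … 9 more
Group by X:
  weight(X=0) = 2/25
  weight(X=1) = 9/100
  weight(X=2) = 4/75
  weight(X=3) = 1/20
Total weight = 2/25 + 9/100 + 4/75 + 1/20 = 41/150
P(X=0 | obs) = 2/25 / 41/150 = 12/41
P(X=1 | obs) = 9/100 / 41/150 = 27/82
P(X=2 | obs) = 4/75 / 41/150 = 8/41
P(X=3 | obs) = 1/20 / 41/150 = 15/82

P(X = 1 | obs) = 27/82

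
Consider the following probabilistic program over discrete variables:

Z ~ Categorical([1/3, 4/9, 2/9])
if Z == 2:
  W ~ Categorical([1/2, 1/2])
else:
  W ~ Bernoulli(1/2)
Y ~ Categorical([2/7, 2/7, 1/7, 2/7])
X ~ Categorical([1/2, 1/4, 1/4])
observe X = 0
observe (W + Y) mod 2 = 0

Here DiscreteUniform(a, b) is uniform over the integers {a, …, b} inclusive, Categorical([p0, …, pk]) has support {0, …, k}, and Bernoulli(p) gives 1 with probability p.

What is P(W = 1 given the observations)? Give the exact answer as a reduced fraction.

Enumerate traces; 12 have nonzero weight after conditioning:
  (Z=0, W=0, Y=0, X=0) weight 1/42
  (Z=0, W=0, Y=2, X=0) weight 1/84
  (Z=0, W=1, Y=1, X=0) weight 1/42
  (Z=0, W=1, Y=3, X=0) weight 1/42
  (Z=1, W=0, Y=0, X=0) weight 2/63
  (Z=1, W=0, Y=2, X=0) weight 1/63
  (Z=1, W=1, Y=1, X=0) weight 2/63
  (Z=1, W=1, Y=3, X=0) weight 2/63
  … 4 more
Group by W:
  weight(W=0) = 3/28
  weight(W=1) = 1/7
Total weight = 3/28 + 1/7 = 1/4
P(W=0 | obs) = 3/28 / 1/4 = 3/7
P(W=1 | obs) = 1/7 / 1/4 = 4/7

P(W = 1 | obs) = 4/7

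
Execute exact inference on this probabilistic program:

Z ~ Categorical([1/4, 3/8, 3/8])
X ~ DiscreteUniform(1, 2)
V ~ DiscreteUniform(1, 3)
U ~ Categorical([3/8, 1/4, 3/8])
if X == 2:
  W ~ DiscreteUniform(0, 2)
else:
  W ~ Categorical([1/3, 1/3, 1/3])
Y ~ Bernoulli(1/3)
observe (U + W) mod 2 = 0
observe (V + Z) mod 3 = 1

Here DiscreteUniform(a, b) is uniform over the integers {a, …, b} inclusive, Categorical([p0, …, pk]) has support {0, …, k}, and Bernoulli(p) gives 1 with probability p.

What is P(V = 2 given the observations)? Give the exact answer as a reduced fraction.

P(V = 2 | obs) = 3/8

Enumerate traces; 60 have nonzero weight after conditioning:
  (Z=0, X=1, V=1, U=0, W=0, Y=0) weight 1/288
  (Z=0, X=1, V=1, U=0, W=0, Y=1) weight 1/576
  (Z=0, X=1, V=1, U=0, W=2, Y=0) weight 1/288
  (Z=0, X=1, V=1, U=0, W=2, Y=1) weight 1/576
  (Z=0, X=1, V=1, U=1, W=1, Y=0) weight 1/432
  (Z=0, X=1, V=1, U=1, W=1, Y=1) weight 1/864
  (Z=0, X=1, V=1, U=2, W=0, Y=0) weight 1/288
  (Z=0, X=1, V=1, U=2, W=0, Y=1) weight 1/576
  (Z=1, X=1, V=3, U=0, W=0, Y=0) weight 1/192
  (Z=2, X=1, V=2, U=0, W=0, Y=0) weight 1/192
  … 50 more
Group by V:
  weight(V=1) = 7/144
  weight(V=2) = 7/96
  weight(V=3) = 7/96
Total weight = 7/144 + 7/96 + 7/96 = 7/36
P(V=1 | obs) = 7/144 / 7/36 = 1/4
P(V=2 | obs) = 7/96 / 7/36 = 3/8
P(V=3 | obs) = 7/96 / 7/36 = 3/8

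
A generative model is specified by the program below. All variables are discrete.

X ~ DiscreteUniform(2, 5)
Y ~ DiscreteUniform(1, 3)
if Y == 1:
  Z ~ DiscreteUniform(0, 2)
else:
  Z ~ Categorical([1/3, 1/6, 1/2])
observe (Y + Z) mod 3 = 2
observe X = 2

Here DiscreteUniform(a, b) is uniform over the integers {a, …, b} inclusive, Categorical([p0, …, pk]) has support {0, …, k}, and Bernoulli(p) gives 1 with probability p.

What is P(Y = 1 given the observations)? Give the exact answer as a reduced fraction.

Enumerate traces; 3 have nonzero weight after conditioning:
  (X=2, Y=1, Z=1) weight 1/36
  (X=2, Y=2, Z=0) weight 1/36
  (X=2, Y=3, Z=2) weight 1/24
Group by Y:
  weight(Y=1) = 1/36
  weight(Y=2) = 1/36
  weight(Y=3) = 1/24
Total weight = 1/36 + 1/36 + 1/24 = 7/72
P(Y=1 | obs) = 1/36 / 7/72 = 2/7
P(Y=2 | obs) = 1/36 / 7/72 = 2/7
P(Y=3 | obs) = 1/24 / 7/72 = 3/7

P(Y = 1 | obs) = 2/7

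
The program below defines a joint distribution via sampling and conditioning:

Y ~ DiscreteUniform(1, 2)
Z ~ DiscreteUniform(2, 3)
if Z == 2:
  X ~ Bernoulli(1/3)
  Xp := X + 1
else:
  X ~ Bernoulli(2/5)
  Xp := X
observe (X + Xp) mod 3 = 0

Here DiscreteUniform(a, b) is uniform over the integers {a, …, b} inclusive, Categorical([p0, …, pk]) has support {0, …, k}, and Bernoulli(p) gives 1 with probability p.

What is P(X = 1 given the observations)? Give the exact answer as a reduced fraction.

P(X = 1 | obs) = 5/14

Enumerate traces; 4 have nonzero weight after conditioning:
  (Y=1, Z=2, X=1) weight 1/12
  (Y=1, Z=3, X=0) weight 3/20
  (Y=2, Z=2, X=1) weight 1/12
  (Y=2, Z=3, X=0) weight 3/20
Group by X:
  weight(X=0) = 3/10
  weight(X=1) = 1/6
Total weight = 3/10 + 1/6 = 7/15
P(X=0 | obs) = 3/10 / 7/15 = 9/14
P(X=1 | obs) = 1/6 / 7/15 = 5/14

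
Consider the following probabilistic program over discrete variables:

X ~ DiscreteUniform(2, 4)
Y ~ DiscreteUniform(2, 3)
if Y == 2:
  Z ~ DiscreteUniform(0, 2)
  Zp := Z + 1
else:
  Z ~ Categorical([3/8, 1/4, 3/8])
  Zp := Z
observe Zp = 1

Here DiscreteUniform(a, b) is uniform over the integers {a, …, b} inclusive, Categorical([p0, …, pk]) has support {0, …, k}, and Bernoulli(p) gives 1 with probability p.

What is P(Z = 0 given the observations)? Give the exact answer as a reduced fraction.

P(Z = 0 | obs) = 4/7

Enumerate traces; 6 have nonzero weight after conditioning:
  (X=2, Y=2, Z=0) weight 1/18
  (X=2, Y=3, Z=1) weight 1/24
  (X=3, Y=2, Z=0) weight 1/18
  (X=3, Y=3, Z=1) weight 1/24
  (X=4, Y=2, Z=0) weight 1/18
  (X=4, Y=3, Z=1) weight 1/24
Group by Z:
  weight(Z=0) = 1/6
  weight(Z=1) = 1/8
Total weight = 1/6 + 1/8 = 7/24
P(Z=0 | obs) = 1/6 / 7/24 = 4/7
P(Z=1 | obs) = 1/8 / 7/24 = 3/7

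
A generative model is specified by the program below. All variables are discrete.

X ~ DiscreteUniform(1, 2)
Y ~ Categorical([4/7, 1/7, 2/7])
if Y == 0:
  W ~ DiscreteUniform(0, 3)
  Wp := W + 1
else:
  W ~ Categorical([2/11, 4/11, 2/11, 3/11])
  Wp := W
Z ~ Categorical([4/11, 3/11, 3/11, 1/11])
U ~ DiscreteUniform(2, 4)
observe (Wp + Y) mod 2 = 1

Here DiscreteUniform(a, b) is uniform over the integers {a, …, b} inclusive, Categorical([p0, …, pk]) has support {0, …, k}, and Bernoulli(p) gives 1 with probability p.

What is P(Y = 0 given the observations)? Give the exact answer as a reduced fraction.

Enumerate traces; 144 have nonzero weight after conditioning:
  (X=1, Y=0, W=0, Z=0, U=2) weight 2/231
  (X=1, Y=0, W=0, Z=0, U=3) weight 2/231
  (X=1, Y=0, W=0, Z=0, U=4) weight 2/231
  (X=1, Y=0, W=0, Z=1, U=2) weight 1/154
  (X=1, Y=0, W=0, Z=1, U=3) weight 1/154
  (X=1, Y=0, W=0, Z=1, U=4) weight 1/154
  (X=1, Y=0, W=0, Z=2, U=2) weight 1/154
  (X=1, Y=0, W=0, Z=2, U=3) weight 1/154
  (X=1, Y=1, W=0, Z=0, U=2) weight 4/2541
  (X=1, Y=2, W=1, Z=0, U=2) weight 16/2541
  … 134 more
Group by Y:
  weight(Y=0) = 2/7
  weight(Y=1) = 4/77
  weight(Y=2) = 2/11
Total weight = 2/7 + 4/77 + 2/11 = 40/77
P(Y=0 | obs) = 2/7 / 40/77 = 11/20
P(Y=1 | obs) = 4/77 / 40/77 = 1/10
P(Y=2 | obs) = 2/11 / 40/77 = 7/20

P(Y = 0 | obs) = 11/20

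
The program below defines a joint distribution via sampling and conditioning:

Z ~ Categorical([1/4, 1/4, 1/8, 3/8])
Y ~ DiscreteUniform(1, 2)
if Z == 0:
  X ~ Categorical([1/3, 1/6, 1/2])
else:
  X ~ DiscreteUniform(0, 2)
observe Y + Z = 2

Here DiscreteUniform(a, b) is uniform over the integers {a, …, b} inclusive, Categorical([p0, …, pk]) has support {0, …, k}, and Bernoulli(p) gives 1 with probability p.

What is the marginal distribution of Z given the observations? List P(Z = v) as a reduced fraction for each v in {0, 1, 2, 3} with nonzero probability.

Enumerate traces; 6 have nonzero weight after conditioning:
  (Z=0, Y=2, X=0) weight 1/24
  (Z=0, Y=2, X=1) weight 1/48
  (Z=0, Y=2, X=2) weight 1/16
  (Z=1, Y=1, X=0) weight 1/24
  (Z=1, Y=1, X=1) weight 1/24
  (Z=1, Y=1, X=2) weight 1/24
Group by Z:
  weight(Z=0) = 1/8
  weight(Z=1) = 1/8
Total weight = 1/8 + 1/8 = 1/4
P(Z=0 | obs) = 1/8 / 1/4 = 1/2
P(Z=1 | obs) = 1/8 / 1/4 = 1/2

P(Z=0) = 1/2, P(Z=1) = 1/2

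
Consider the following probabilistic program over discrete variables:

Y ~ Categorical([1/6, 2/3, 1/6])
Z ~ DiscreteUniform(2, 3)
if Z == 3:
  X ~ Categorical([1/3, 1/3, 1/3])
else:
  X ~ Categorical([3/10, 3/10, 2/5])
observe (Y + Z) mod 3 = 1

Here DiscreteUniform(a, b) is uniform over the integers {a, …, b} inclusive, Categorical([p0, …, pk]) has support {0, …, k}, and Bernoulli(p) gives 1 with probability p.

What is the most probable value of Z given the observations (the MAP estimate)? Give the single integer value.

argmax_v P(Z = v | obs) = 3

Enumerate traces; 6 have nonzero weight after conditioning:
  (Y=1, Z=3, X=0) weight 1/9
  (Y=1, Z=3, X=1) weight 1/9
  (Y=1, Z=3, X=2) weight 1/9
  (Y=2, Z=2, X=0) weight 1/40
  (Y=2, Z=2, X=1) weight 1/40
  (Y=2, Z=2, X=2) weight 1/30
Group by Z:
  weight(Z=2) = 1/12
  weight(Z=3) = 1/3
Total weight = 1/12 + 1/3 = 5/12
P(Z=2 | obs) = 1/12 / 5/12 = 1/5
P(Z=3 | obs) = 1/3 / 5/12 = 4/5
argmax = 3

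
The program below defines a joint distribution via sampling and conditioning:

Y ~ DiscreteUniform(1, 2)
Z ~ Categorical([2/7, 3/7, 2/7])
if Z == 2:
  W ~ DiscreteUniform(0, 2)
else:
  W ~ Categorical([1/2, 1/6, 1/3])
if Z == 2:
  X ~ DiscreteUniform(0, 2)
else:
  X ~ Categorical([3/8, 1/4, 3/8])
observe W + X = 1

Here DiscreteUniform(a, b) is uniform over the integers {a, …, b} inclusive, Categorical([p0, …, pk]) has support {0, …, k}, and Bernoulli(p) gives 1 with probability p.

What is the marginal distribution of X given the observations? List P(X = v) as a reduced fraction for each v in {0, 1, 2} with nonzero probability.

Enumerate traces; 12 have nonzero weight after conditioning:
  (Y=1, Z=0, W=0, X=1) weight 1/56
  (Y=1, Z=0, W=1, X=0) weight 1/112
  (Y=1, Z=1, W=0, X=1) weight 3/112
  (Y=1, Z=1, W=1, X=0) weight 3/224
  (Y=1, Z=2, W=0, X=1) weight 1/63
  (Y=1, Z=2, W=1, X=0) weight 1/63
  (Y=2, Z=0, W=0, X=1) weight 1/56
  (Y=2, Z=0, W=1, X=0) weight 1/112
  … 4 more
Group by X:
  weight(X=0) = 11/144
  weight(X=1) = 61/504
Total weight = 11/144 + 61/504 = 199/1008
P(X=0 | obs) = 11/144 / 199/1008 = 77/199
P(X=1 | obs) = 61/504 / 199/1008 = 122/199

P(X=0) = 77/199, P(X=1) = 122/199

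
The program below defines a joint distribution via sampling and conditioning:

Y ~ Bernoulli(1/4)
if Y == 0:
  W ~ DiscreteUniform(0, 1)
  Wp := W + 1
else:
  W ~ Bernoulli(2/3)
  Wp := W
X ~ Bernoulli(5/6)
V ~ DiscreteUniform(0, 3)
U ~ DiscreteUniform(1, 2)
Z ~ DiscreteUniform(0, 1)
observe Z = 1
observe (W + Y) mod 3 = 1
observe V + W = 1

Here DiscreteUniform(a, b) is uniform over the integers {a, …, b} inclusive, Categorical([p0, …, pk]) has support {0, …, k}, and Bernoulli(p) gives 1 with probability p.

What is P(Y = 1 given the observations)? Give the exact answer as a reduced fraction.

Enumerate traces; 8 have nonzero weight after conditioning:
  (Y=0, W=1, X=0, V=0, U=1, Z=1) weight 1/256
  (Y=0, W=1, X=0, V=0, U=2, Z=1) weight 1/256
  (Y=0, W=1, X=1, V=0, U=1, Z=1) weight 5/256
  (Y=0, W=1, X=1, V=0, U=2, Z=1) weight 5/256
  (Y=1, W=0, X=0, V=1, U=1, Z=1) weight 1/1152
  (Y=1, W=0, X=0, V=1, U=2, Z=1) weight 1/1152
  (Y=1, W=0, X=1, V=1, U=1, Z=1) weight 5/1152
  (Y=1, W=0, X=1, V=1, U=2, Z=1) weight 5/1152
Group by Y:
  weight(Y=0) = 3/64
  weight(Y=1) = 1/96
Total weight = 3/64 + 1/96 = 11/192
P(Y=0 | obs) = 3/64 / 11/192 = 9/11
P(Y=1 | obs) = 1/96 / 11/192 = 2/11

P(Y = 1 | obs) = 2/11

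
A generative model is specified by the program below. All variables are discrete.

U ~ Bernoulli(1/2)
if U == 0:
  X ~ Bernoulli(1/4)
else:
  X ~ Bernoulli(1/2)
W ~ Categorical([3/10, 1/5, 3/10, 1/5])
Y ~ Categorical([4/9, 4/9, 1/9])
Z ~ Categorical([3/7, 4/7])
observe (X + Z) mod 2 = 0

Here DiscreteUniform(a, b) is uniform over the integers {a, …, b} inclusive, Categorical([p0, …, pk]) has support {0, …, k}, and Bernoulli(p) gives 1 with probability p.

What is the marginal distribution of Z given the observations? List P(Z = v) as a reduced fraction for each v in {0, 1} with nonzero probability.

Enumerate traces; 48 have nonzero weight after conditioning:
  (U=0, X=0, W=0, Y=0, Z=0) weight 3/140
  (U=0, X=0, W=0, Y=1, Z=0) weight 3/140
  (U=0, X=0, W=0, Y=2, Z=0) weight 3/560
  (U=0, X=0, W=1, Y=0, Z=0) weight 1/70
  (U=0, X=0, W=1, Y=1, Z=0) weight 1/70
  (U=0, X=0, W=1, Y=2, Z=0) weight 1/280
  (U=0, X=0, W=2, Y=0, Z=0) weight 3/140
  (U=0, X=0, W=2, Y=1, Z=0) weight 3/140
  (U=0, X=1, W=0, Y=0, Z=1) weight 1/105
  … 39 more
Group by Z:
  weight(Z=0) = 15/56
  weight(Z=1) = 3/14
Total weight = 15/56 + 3/14 = 27/56
P(Z=0 | obs) = 15/56 / 27/56 = 5/9
P(Z=1 | obs) = 3/14 / 27/56 = 4/9

P(Z=0) = 5/9, P(Z=1) = 4/9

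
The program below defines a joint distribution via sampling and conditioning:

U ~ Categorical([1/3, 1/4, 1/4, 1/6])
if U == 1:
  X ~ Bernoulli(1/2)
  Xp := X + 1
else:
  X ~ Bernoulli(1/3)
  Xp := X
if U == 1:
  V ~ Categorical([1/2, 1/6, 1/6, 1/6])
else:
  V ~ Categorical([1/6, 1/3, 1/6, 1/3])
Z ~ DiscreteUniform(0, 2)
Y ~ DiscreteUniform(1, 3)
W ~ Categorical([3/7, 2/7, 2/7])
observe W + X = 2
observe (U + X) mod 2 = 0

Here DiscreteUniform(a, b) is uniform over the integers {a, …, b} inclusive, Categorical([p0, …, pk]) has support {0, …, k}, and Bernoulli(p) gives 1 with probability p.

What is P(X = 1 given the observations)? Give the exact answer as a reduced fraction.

P(X = 1 | obs) = 13/41

Enumerate traces; 144 have nonzero weight after conditioning:
  (U=0, X=0, V=0, Z=0, Y=1, W=2) weight 2/1701
  (U=0, X=0, V=0, Z=0, Y=2, W=2) weight 2/1701
  (U=0, X=0, V=0, Z=0, Y=3, W=2) weight 2/1701
  (U=0, X=0, V=0, Z=1, Y=1, W=2) weight 2/1701
  (U=0, X=0, V=0, Z=1, Y=2, W=2) weight 2/1701
  (U=0, X=0, V=0, Z=1, Y=3, W=2) weight 2/1701
  (U=0, X=0, V=0, Z=2, Y=1, W=2) weight 2/1701
  (U=0, X=0, V=0, Z=2, Y=2, W=2) weight 2/1701
  (U=1, X=1, V=0, Z=0, Y=1, W=1) weight 1/504
  … 135 more
Group by X:
  weight(X=0) = 1/9
  weight(X=1) = 13/252
Total weight = 1/9 + 13/252 = 41/252
P(X=0 | obs) = 1/9 / 41/252 = 28/41
P(X=1 | obs) = 13/252 / 41/252 = 13/41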